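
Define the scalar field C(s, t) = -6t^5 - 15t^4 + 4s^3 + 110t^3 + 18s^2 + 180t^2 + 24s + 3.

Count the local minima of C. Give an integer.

C separates as a function of s plus a function of t, so ∇C=0 decouples.
∂C/∂s = 12(s + 1)(s + 2) = 0 at s ∈ {-2, -1}; ∂C/∂t = -30t(t - 3)(t + 1)(t + 4) = 0 at t ∈ {-4, -1, 0, 3}.
The Hessian is diagonal: diag(C_ss, C_tt). Second derivatives: C_ss(-2)=-12, C_ss(-1)=12; C_tt(-4)=2520, C_tt(-1)=-360, C_tt(0)=360, C_tt(3)=-2520.
Local minima occur where both diagonal entries positive: (-1, -4), (-1, 0). Count: 2.

2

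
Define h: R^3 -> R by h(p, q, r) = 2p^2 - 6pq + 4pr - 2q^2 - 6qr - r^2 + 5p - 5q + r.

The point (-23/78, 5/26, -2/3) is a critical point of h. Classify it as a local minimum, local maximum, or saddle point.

saddle point

The Hessian is constant: H = [[4, -6, 4], [-6, -4, -6], [4, -6, -2]].
Leading principal minors: Δ₁ = 4, Δ₂ = -52, Δ₃ = 312.
The minors fit neither the all-positive nor the alternating-sign pattern, so H is indefinite: a saddle point.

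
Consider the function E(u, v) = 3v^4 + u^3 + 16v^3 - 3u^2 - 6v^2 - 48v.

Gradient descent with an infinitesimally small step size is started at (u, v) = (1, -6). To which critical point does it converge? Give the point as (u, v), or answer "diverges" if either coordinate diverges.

(2, -4)

E is separable, so gradient descent decouples: u follows -∂E/∂u, v follows -∂E/∂v.
∂E/∂u = 3u(u - 2); at u=1 this is -3, so u increases.
∂E/∂v = 12(v - 1)(v + 1)(v + 4); at v=-6 this is -840, so v increases.
u converges to its nearest critical value 2 (a local min of the u-part); v converges to -4. The iterate converges to (2, -4).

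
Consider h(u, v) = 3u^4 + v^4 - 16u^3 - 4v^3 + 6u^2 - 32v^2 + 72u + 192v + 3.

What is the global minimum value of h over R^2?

-812

h(u,v) separates as P(u) + Q(v) + 3, so its minimum is min P + min Q + 3.
P'(u) = 12(u - 3)(u - 2)(u + 1) vanishes at u ∈ {-1, 2, 3}; Q'(v) = 4(v - 4)(v - 3)(v + 4) vanishes at v ∈ {-4, 3, 4}.
Local minima of P (where P''>0): P(-1)=-47, P(3)=81. Local minima of Q: Q(-4)=-768, Q(4)=256.
So the global minimum of h is P(-1) + Q(-4) + 3 = -47 − 768 + 3 = -812, attained at (-1, -4).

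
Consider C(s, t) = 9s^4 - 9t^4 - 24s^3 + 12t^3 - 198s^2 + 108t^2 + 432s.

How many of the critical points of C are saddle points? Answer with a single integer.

C separates as a function of s plus a function of t, so ∇C=0 decouples.
∂C/∂s = 36(s - 4)(s - 1)(s + 3) = 0 at s ∈ {-3, 1, 4}; ∂C/∂t = -36t(t - 3)(t + 2) = 0 at t ∈ {-2, 0, 3}.
The Hessian is diagonal: diag(C_ss, C_tt). Second derivatives: C_ss(-3)=1008, C_ss(1)=-432, C_ss(4)=756; C_tt(-2)=-360, C_tt(0)=216, C_tt(3)=-540.
Saddle points occur where the two diagonal entries have opposite signs: (-3, -2), (-3, 3), (1, 0), (4, -2), (4, 3). Count: 5.

5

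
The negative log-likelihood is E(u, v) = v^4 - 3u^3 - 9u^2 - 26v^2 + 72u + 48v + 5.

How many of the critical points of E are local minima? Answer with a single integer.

2

E separates as a function of u plus a function of v, so ∇E=0 decouples.
∂E/∂u = -9(u - 2)(u + 4) = 0 at u ∈ {-4, 2}; ∂E/∂v = 4(v - 3)(v - 1)(v + 4) = 0 at v ∈ {-4, 1, 3}.
The Hessian is diagonal: diag(E_uu, E_vv). Second derivatives: E_uu(-4)=54, E_uu(2)=-54; E_vv(-4)=140, E_vv(1)=-40, E_vv(3)=56.
Local minima occur where both diagonal entries positive: (-4, -4), (-4, 3). Count: 2.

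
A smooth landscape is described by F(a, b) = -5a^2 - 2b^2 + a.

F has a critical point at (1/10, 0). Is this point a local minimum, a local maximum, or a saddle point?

The Hessian of F is constant: H = [[-10, 0], [0, -4]].
det(H) = (-10)·(-4) − 0² = 40.
det(H) > 0 and tr(H) = -14 < 0, so H is negative definite and the point is a local maximum.

local maximum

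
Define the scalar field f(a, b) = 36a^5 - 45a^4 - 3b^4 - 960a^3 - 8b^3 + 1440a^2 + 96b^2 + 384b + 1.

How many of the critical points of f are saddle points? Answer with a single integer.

f separates as a function of a plus a function of b, so ∇f=0 decouples.
∂f/∂a = 180a(a - 4)(a - 1)(a + 4) = 0 at a ∈ {-4, 0, 1, 4}; ∂f/∂b = -12(b - 4)(b + 2)(b + 4) = 0 at b ∈ {-4, -2, 4}.
The Hessian is diagonal: diag(f_aa, f_bb). Second derivatives: f_aa(-4)=-28800, f_aa(0)=2880, f_aa(1)=-2700, f_aa(4)=17280; f_bb(-4)=-192, f_bb(-2)=144, f_bb(4)=-576.
Saddle points occur where the two diagonal entries have opposite signs: (-4, -2), (0, -4), (0, 4), (1, -2), (4, -4), (4, 4). Count: 6.

6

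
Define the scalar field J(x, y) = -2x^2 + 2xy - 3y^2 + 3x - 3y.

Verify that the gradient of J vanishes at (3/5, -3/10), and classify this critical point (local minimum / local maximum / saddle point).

local maximum

∇J = (-4x + 2y + 3, 2x - 6y - 3); substituting (3/5, -3/10) gives ∇J = (0, 0), so (3/5, -3/10) is indeed a critical point.
The Hessian of J is constant: H = [[-4, 2], [2, -6]].
det(H) = (-4)·(-6) − 2² = 20.
det(H) > 0 and tr(H) = -10 < 0, so H is negative definite and the point is a local maximum.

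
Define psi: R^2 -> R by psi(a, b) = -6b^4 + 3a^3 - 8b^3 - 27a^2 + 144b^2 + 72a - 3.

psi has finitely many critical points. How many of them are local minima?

1

psi separates as a function of a plus a function of b, so ∇psi=0 decouples.
∂psi/∂a = 9(a - 4)(a - 2) = 0 at a ∈ {2, 4}; ∂psi/∂b = -24b(b - 3)(b + 4) = 0 at b ∈ {-4, 0, 3}.
The Hessian is diagonal: diag(psi_aa, psi_bb). Second derivatives: psi_aa(2)=-18, psi_aa(4)=18; psi_bb(-4)=-672, psi_bb(0)=288, psi_bb(3)=-504.
Local minima occur where both diagonal entries positive: (4, 0). Count: 1.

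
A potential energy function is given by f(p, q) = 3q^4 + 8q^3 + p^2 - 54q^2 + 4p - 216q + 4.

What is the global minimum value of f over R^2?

f(p,q) separates as A(p) + B(q) + 4, so its minimum is min A + min B + 4.
A'(p) = 2p + 4 vanishes at p ∈ {-2}; B'(q) = 12(q - 3)(q + 2)(q + 3) vanishes at q ∈ {-3, -2, 3}.
Local minima of A (where A''>0): A(-2)=-4. Local minima of B: B(-3)=189, B(3)=-675.
So the global minimum of f is A(-2) + B(3) + 4 = -4 − 675 + 4 = -675, attained at (-2, 3).

-675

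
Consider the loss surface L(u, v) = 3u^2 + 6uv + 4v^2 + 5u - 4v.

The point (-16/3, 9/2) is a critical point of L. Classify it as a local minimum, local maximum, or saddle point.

local minimum

The Hessian of L is constant: H = [[6, 6], [6, 8]].
det(H) = 6·8 − 6² = 12.
det(H) > 0 and tr(H) = 14 > 0, so H is positive definite and the point is a local minimum.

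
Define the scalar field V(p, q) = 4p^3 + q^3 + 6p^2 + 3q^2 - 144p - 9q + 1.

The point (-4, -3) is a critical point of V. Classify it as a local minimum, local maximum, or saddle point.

local maximum

The mixed partial ∂²V/∂p∂q is 0, so the Hessian at any point is diag(V_pp, V_qq) = diag(12(2p + 1), 6(q + 1)).
At (-4, -3): H = diag(-84, -12).
Both eigenvalues are negative, so H is negative definite: a local maximum.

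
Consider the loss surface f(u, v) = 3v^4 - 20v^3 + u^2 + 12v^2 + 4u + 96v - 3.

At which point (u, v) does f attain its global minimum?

f(u,v) separates as P(u) + Q(v) − 3, so its minimum is min P + min Q − 3.
P'(u) = 2u + 4 vanishes at u ∈ {-2}; Q'(v) = 12(v - 4)(v - 2)(v + 1) vanishes at v ∈ {-1, 2, 4}.
Local minima of P (where P''>0): P(-2)=-4. Local minima of Q: Q(-1)=-61, Q(4)=64.
So the global minimum of f is P(-2) + Q(-1) − 3 = -4 − 61 − 3 = -68, attained at (-2, -1).

(-2, -1)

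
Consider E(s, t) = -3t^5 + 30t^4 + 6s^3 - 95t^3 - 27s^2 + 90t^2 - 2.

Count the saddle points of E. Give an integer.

4

E separates as a function of s plus a function of t, so ∇E=0 decouples.
∂E/∂s = 18s(s - 3) = 0 at s ∈ {0, 3}; ∂E/∂t = -15t(t - 4)(t - 3)(t - 1) = 0 at t ∈ {0, 1, 3, 4}.
The Hessian is diagonal: diag(E_ss, E_tt). Second derivatives: E_ss(0)=-54, E_ss(3)=54; E_tt(0)=180, E_tt(1)=-90, E_tt(3)=90, E_tt(4)=-180.
Saddle points occur where the two diagonal entries have opposite signs: (0, 0), (0, 3), (3, 1), (3, 4). Count: 4.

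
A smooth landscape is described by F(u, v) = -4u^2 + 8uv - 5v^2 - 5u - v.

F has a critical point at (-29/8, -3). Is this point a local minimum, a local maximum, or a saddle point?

The Hessian of F is constant: H = [[-8, 8], [8, -10]].
det(H) = (-8)·(-10) − 8² = 16.
det(H) > 0 and tr(H) = -18 < 0, so H is negative definite and the point is a local maximum.

local maximum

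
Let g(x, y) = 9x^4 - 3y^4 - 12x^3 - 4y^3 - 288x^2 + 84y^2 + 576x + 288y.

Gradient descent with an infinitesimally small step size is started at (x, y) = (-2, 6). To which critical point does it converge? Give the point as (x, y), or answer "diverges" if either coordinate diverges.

diverges

g is separable, so gradient descent decouples: x follows -∂g/∂x, y follows -∂g/∂y.
∂g/∂x = 36(x - 4)(x - 1)(x + 4); at x=-2 this is 1296, so x decreases.
∂g/∂y = -12(y - 4)(y + 2)(y + 3); at y=6 this is -1728, so y increases.
The y-coordinate has no critical point in that direction and runs off to infinity.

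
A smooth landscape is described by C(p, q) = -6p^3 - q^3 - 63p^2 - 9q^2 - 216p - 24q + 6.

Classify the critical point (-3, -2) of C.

local maximum

The mixed partial ∂²C/∂p∂q is 0, so the Hessian at any point is diag(C_pp, C_qq) = diag(-18(2p + 7), -6(q + 3)).
At (-3, -2): H = diag(-18, -6).
Both eigenvalues are negative, so H is negative definite: a local maximum.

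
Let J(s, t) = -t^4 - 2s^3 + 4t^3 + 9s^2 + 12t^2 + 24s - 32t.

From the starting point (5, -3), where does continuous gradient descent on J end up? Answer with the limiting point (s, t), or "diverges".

diverges

J is separable, so gradient descent decouples: s follows -∂J/∂s, t follows -∂J/∂t.
∂J/∂s = -6(s - 4)(s + 1); at s=5 this is -36, so s increases.
∂J/∂t = -4(t - 4)(t - 1)(t + 2); at t=-3 this is 112, so t decreases.
The s-coordinate has no critical point in that direction and runs off to infinity.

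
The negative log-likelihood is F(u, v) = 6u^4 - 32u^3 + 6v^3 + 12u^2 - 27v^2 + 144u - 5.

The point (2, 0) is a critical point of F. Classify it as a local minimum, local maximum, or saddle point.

local maximum

The mixed partial ∂²F/∂u∂v is 0, so the Hessian at any point is diag(F_uu, F_vv) = diag(24(3u^2 - 8u + 1), 18(2v - 3)).
At (2, 0): H = diag(-72, -54).
Both eigenvalues are negative, so H is negative definite: a local maximum.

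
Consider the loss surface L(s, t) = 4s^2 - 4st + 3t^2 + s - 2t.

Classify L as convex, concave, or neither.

convex

L is quadratic, so its Hessian is the constant matrix H = [[8, -4], [-4, 6]].
det(H) = 32, tr(H) = 14.
det(H) > 0 and tr(H) > 0, so H is positive definite everywhere: convex.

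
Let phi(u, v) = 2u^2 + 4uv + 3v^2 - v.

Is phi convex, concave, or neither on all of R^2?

convex

phi is quadratic, so its Hessian is the constant matrix H = [[4, 4], [4, 6]].
det(H) = 8, tr(H) = 10.
det(H) > 0 and tr(H) > 0, so H is positive definite everywhere: convex.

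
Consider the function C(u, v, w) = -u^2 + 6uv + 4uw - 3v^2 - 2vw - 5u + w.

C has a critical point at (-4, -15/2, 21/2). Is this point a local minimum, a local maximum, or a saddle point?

The Hessian is constant: H = [[-2, 6, 4], [6, -6, -2], [4, -2, 0]].
Leading principal minors: Δ₁ = -2, Δ₂ = -24, Δ₃ = 8.
The minors fit neither the all-positive nor the alternating-sign pattern, so H is indefinite: a saddle point.

saddle point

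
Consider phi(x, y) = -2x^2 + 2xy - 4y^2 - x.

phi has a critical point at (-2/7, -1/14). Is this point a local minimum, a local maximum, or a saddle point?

local maximum

The Hessian of phi is constant: H = [[-4, 2], [2, -8]].
det(H) = (-4)·(-8) − 2² = 28.
det(H) > 0 and tr(H) = -12 < 0, so H is negative definite and the point is a local maximum.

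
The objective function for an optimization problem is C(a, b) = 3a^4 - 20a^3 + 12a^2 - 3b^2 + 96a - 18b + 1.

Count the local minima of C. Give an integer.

0

C separates as a function of a plus a function of b, so ∇C=0 decouples.
∂C/∂a = 12(a - 4)(a - 2)(a + 1) = 0 at a ∈ {-1, 2, 4}; ∂C/∂b = -6(b + 3) = 0 at b ∈ {-3}.
The Hessian is diagonal: diag(C_aa, C_bb). Second derivatives: C_aa(-1)=180, C_aa(2)=-72, C_aa(4)=120; C_bb(-3)=-6.
Local minima occur where both diagonal entries positive: none. Count: 0.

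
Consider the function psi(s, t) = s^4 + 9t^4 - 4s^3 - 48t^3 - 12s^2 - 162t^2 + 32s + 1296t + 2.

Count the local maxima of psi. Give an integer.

1

psi separates as a function of s plus a function of t, so ∇psi=0 decouples.
∂psi/∂s = 4(s - 4)(s - 1)(s + 2) = 0 at s ∈ {-2, 1, 4}; ∂psi/∂t = 36(t - 4)(t - 3)(t + 3) = 0 at t ∈ {-3, 3, 4}.
The Hessian is diagonal: diag(psi_ss, psi_tt). Second derivatives: psi_ss(-2)=72, psi_ss(1)=-36, psi_ss(4)=72; psi_tt(-3)=1512, psi_tt(3)=-216, psi_tt(4)=252.
Local maxima occur where both diagonal entries negative: (1, 3). Count: 1.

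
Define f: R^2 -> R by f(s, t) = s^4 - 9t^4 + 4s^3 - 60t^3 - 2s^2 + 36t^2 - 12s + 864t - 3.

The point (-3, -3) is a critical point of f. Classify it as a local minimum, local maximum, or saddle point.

The mixed partial ∂²f/∂s∂t is 0, so the Hessian at any point is diag(f_ss, f_tt) = diag(4(3s^2 + 6s - 1), 36(-3t^2 - 10t + 2)).
At (-3, -3): H = diag(32, 180).
Both eigenvalues are positive, so H is positive definite: a local minimum.

local minimum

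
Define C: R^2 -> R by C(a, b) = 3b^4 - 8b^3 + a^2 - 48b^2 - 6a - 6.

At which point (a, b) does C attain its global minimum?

(3, 4)

C(a,b) separates as P(a) + Q(b) − 6, so its minimum is min P + min Q − 6.
P'(a) = 2a - 6 vanishes at a ∈ {3}; Q'(b) = 12b(b - 4)(b + 2) vanishes at b ∈ {-2, 0, 4}.
Local minima of P (where P''>0): P(3)=-9. Local minima of Q: Q(-2)=-80, Q(4)=-512.
So the global minimum of C is P(3) + Q(4) − 6 = -9 − 512 − 6 = -527, attained at (3, 4).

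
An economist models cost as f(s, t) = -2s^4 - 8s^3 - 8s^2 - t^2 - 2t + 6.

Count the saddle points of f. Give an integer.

f separates as a function of s plus a function of t, so ∇f=0 decouples.
∂f/∂s = -8s(s + 1)(s + 2) = 0 at s ∈ {-2, -1, 0}; ∂f/∂t = -2(t + 1) = 0 at t ∈ {-1}.
The Hessian is diagonal: diag(f_ss, f_tt). Second derivatives: f_ss(-2)=-16, f_ss(-1)=8, f_ss(0)=-16; f_tt(-1)=-2.
Saddle points occur where the two diagonal entries have opposite signs: (-1, -1). Count: 1.

1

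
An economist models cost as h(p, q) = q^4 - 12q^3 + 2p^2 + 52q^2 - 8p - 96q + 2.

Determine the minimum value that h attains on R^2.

-70

h(p,q) separates as A(p) + B(q) + 2, so its minimum is min A + min B + 2.
A'(p) = 4p - 8 vanishes at p ∈ {2}; B'(q) = 4(q - 4)(q - 3)(q - 2) vanishes at q ∈ {2, 3, 4}.
Local minima of A (where A''>0): A(2)=-8. Local minima of B: B(2)=-64, B(4)=-64.
So the global minimum of h is A(2) + B(2) + 2 = -8 − 64 + 2 = -70, attained at (2, 2).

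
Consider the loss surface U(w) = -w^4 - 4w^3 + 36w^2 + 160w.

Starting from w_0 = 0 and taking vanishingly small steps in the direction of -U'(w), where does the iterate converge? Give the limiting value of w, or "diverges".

-2

U'(w) = -4(w - 4)(w + 2)(w + 5), so U'(0) = 160.
Gradient descent moves in the -U' direction, i.e. w is decreasing.
The nearest critical point in that direction is w = -2, where U'' = 72 > 0 (a local minimum). The iterate converges there.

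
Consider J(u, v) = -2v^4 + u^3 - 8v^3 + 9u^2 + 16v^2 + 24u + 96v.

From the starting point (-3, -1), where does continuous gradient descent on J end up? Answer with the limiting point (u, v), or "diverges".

J is separable, so gradient descent decouples: u follows -∂J/∂u, v follows -∂J/∂v.
∂J/∂u = 3(u + 2)(u + 4); at u=-3 this is -3, so u increases.
∂J/∂v = -8(v - 2)(v + 2)(v + 3); at v=-1 this is 48, so v decreases.
u converges to its nearest critical value -2 (a local min of the u-part); v converges to -2. The iterate converges to (-2, -2).

(-2, -2)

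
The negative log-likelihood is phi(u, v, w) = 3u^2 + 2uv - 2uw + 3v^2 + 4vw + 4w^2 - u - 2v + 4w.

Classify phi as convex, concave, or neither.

convex

phi is quadratic, so its Hessian is the constant matrix H = [[6, 2, -2], [2, 6, 4], [-2, 4, 8]].
Leading principal minors: 6, 32, 104.
All positive ⇒ H ≻ 0 ⇒ convex.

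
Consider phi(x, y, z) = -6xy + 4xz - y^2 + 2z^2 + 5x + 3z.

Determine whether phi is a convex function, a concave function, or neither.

neither

phi is quadratic, so its Hessian is the constant matrix H = [[0, -6, 4], [-6, -2, 0], [4, 0, 4]].
Leading principal minors: 0, -36, -112.
Neither pattern holds ⇒ H is indefinite ⇒ neither convex nor concave.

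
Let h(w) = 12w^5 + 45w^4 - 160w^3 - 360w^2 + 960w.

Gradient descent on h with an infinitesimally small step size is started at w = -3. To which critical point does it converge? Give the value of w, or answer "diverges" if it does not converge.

-2

h'(w) = 60(w - 2)(w - 1)(w + 2)(w + 4), so h'(-3) = -1200.
Gradient descent moves in the -h' direction, i.e. w is increasing.
The nearest critical point in that direction is w = -2, where h'' = 1440 > 0 (a local minimum). The iterate converges there.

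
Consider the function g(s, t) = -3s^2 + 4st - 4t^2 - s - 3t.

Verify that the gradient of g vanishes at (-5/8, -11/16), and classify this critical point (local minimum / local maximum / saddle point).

local maximum

∇g = (-6s + 4t - 1, 4s - 8t - 3); substituting (-5/8, -11/16) gives ∇g = (0, 0), so (-5/8, -11/16) is indeed a critical point.
The Hessian of g is constant: H = [[-6, 4], [4, -8]].
det(H) = (-6)·(-8) − 4² = 32.
det(H) > 0 and tr(H) = -14 < 0, so H is negative definite and the point is a local maximum.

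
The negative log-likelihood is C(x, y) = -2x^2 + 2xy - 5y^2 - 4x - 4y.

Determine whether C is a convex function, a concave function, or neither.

concave

C is quadratic, so its Hessian is the constant matrix H = [[-4, 2], [2, -10]].
det(H) = 36, tr(H) = -14.
det(H) > 0 and tr(H) < 0, so H is negative definite everywhere: concave.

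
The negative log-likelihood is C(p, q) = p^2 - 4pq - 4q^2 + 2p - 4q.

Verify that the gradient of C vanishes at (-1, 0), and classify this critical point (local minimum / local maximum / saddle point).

∇C = (2p - 4q + 2, -4p - 8q - 4); substituting (-1, 0) gives ∇C = (0, 0), so (-1, 0) is indeed a critical point.
The Hessian of C is constant: H = [[2, -4], [-4, -8]].
det(H) = 2·(-8) − (-4)² = -32.
Since det(H) < 0, H is indefinite and the critical point is a saddle point.

saddle point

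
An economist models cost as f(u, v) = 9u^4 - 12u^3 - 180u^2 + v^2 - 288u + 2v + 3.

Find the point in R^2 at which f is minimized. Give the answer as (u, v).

(4, -1)

f(u,v) separates as P(u) + Q(v) + 3, so its minimum is min P + min Q + 3.
P'(u) = 36(u - 4)(u + 1)(u + 2) vanishes at u ∈ {-2, -1, 4}; Q'(v) = 2v + 2 vanishes at v ∈ {-1}.
Local minima of P (where P''>0): P(-2)=96, P(4)=-2496. Local minima of Q: Q(-1)=-1.
So the global minimum of f is P(4) + Q(-1) + 3 = -2496 − 1 + 3 = -2494, attained at (4, -1).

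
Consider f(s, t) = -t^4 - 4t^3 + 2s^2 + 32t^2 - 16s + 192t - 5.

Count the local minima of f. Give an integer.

f separates as a function of s plus a function of t, so ∇f=0 decouples.
∂f/∂s = 4(s - 4) = 0 at s ∈ {4}; ∂f/∂t = -4(t - 4)(t + 3)(t + 4) = 0 at t ∈ {-4, -3, 4}.
The Hessian is diagonal: diag(f_ss, f_tt). Second derivatives: f_ss(4)=4; f_tt(-4)=-32, f_tt(-3)=28, f_tt(4)=-224.
Local minima occur where both diagonal entries positive: (4, -3). Count: 1.

1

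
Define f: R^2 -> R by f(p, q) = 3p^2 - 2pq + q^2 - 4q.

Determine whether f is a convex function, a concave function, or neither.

f is quadratic, so its Hessian is the constant matrix H = [[6, -2], [-2, 2]].
det(H) = 8, tr(H) = 8.
det(H) > 0 and tr(H) > 0, so H is positive definite everywhere: convex.

convex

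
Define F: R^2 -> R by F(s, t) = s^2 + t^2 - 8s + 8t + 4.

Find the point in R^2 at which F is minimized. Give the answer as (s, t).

F(s,t) separates as P(s) + Q(t) + 4, so its minimum is min P + min Q + 4.
P'(s) = 2s - 8 vanishes at s ∈ {4}; Q'(t) = 2(t + 4) vanishes at t ∈ {-4}.
Local minima of P (where P''>0): P(4)=-16. Local minima of Q: Q(-4)=-16.
So the global minimum of F is P(4) + Q(-4) + 4 = -16 − 16 + 4 = -28, attained at (4, -4).

(4, -4)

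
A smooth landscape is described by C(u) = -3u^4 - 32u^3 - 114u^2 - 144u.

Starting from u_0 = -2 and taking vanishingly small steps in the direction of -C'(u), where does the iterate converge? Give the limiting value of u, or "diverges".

-3

C'(u) = -12(u + 1)(u + 3)(u + 4), so C'(-2) = 24.
Gradient descent moves in the -C' direction, i.e. u is decreasing.
The nearest critical point in that direction is u = -3, where C'' = 24 > 0 (a local minimum). The iterate converges there.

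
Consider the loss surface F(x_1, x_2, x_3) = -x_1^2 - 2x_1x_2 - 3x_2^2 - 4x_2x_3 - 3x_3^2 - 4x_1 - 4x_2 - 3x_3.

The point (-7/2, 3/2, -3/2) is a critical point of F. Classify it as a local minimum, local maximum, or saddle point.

The Hessian is constant: H = [[-2, -2, 0], [-2, -6, -4], [0, -4, -6]].
Leading principal minors: Δ₁ = -2, Δ₂ = 8, Δ₃ = -16.
The minors alternate sign starting negative (−, +, −), so H is negative definite: a local maximum.

local maximum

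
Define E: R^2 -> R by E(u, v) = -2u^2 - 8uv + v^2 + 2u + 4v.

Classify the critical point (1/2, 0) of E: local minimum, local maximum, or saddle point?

saddle point

The Hessian of E is constant: H = [[-4, -8], [-8, 2]].
det(H) = (-4)·2 − (-8)² = -72.
Since det(H) < 0, H is indefinite and the critical point is a saddle point.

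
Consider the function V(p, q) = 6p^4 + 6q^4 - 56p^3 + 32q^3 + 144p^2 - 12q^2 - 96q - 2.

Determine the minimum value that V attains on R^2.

-322

V(p,q) separates as A(p) + B(q) − 2, so its minimum is min A + min B − 2.
A'(p) = 24p(p - 4)(p - 3) vanishes at p ∈ {0, 3, 4}; B'(q) = 24(q - 1)(q + 1)(q + 4) vanishes at q ∈ {-4, -1, 1}.
Local minima of A (where A''>0): A(0)=0, A(4)=256. Local minima of B: B(-4)=-320, B(1)=-70.
So the global minimum of V is A(0) + B(-4) − 2 = 0 − 320 − 2 = -322, attained at (0, -4).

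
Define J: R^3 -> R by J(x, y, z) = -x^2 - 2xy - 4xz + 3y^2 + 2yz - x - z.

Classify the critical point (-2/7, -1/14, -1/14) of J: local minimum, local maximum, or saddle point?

The Hessian is constant: H = [[-2, -2, -4], [-2, 6, 2], [-4, 2, 0]].
Leading principal minors: Δ₁ = -2, Δ₂ = -16, Δ₃ = -56.
The minors fit neither the all-positive nor the alternating-sign pattern, so H is indefinite: a saddle point.

saddle point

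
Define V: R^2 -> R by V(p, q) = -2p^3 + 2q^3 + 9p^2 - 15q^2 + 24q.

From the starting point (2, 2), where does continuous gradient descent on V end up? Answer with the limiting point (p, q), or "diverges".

(0, 4)

V is separable, so gradient descent decouples: p follows -∂V/∂p, q follows -∂V/∂q.
∂V/∂p = -6p(p - 3); at p=2 this is 12, so p decreases.
∂V/∂q = 6(q - 4)(q - 1); at q=2 this is -12, so q increases.
p converges to its nearest critical value 0 (a local min of the p-part); q converges to 4. The iterate converges to (0, 4).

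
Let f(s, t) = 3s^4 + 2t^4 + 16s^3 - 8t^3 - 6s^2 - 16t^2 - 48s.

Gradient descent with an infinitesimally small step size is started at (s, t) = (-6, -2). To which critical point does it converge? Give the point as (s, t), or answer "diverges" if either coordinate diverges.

f is separable, so gradient descent decouples: s follows -∂f/∂s, t follows -∂f/∂t.
∂f/∂s = 12(s - 1)(s + 1)(s + 4); at s=-6 this is -840, so s increases.
∂f/∂t = 8t(t - 4)(t + 1); at t=-2 this is -96, so t increases.
s converges to its nearest critical value -4 (a local min of the s-part); t converges to -1. The iterate converges to (-4, -1).

(-4, -1)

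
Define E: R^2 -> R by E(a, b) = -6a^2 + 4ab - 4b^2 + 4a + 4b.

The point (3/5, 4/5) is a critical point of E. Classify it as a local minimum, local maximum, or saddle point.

The Hessian of E is constant: H = [[-12, 4], [4, -8]].
det(H) = (-12)·(-8) − 4² = 80.
det(H) > 0 and tr(H) = -20 < 0, so H is negative definite and the point is a local maximum.

local maximum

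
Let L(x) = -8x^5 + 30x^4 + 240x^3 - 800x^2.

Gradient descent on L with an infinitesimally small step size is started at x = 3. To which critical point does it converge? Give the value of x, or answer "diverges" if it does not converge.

L'(x) = -40x(x - 5)(x - 2)(x + 4), so L'(3) = 1680.
Gradient descent moves in the -L' direction, i.e. x is decreasing.
The nearest critical point in that direction is x = 2, where L'' = 1440 > 0 (a local minimum). The iterate converges there.

2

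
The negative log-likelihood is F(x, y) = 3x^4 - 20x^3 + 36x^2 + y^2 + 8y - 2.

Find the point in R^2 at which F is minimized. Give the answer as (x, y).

F(x,y) separates as P(x) + Q(y) − 2, so its minimum is min P + min Q − 2.
P'(x) = 12x(x - 3)(x - 2) vanishes at x ∈ {0, 2, 3}; Q'(y) = 2y + 8 vanishes at y ∈ {-4}.
Local minima of P (where P''>0): P(0)=0, P(3)=27. Local minima of Q: Q(-4)=-16.
So the global minimum of F is P(0) + Q(-4) − 2 = 0 − 16 − 2 = -18, attained at (0, -4).

(0, -4)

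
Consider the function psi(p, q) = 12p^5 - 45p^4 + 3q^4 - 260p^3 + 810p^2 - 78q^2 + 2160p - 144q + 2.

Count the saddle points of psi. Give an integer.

6

psi separates as a function of p plus a function of q, so ∇psi=0 decouples.
∂psi/∂p = 60(p - 4)(p - 3)(p + 1)(p + 3) = 0 at p ∈ {-3, -1, 3, 4}; ∂psi/∂q = 12(q - 4)(q + 1)(q + 3) = 0 at q ∈ {-3, -1, 4}.
The Hessian is diagonal: diag(psi_pp, psi_qq). Second derivatives: psi_pp(-3)=-5040, psi_pp(-1)=2400, psi_pp(3)=-1440, psi_pp(4)=2100; psi_qq(-3)=168, psi_qq(-1)=-120, psi_qq(4)=420.
Saddle points occur where the two diagonal entries have opposite signs: (-3, -3), (-3, 4), (-1, -1), (3, -3), (3, 4), (4, -1). Count: 6.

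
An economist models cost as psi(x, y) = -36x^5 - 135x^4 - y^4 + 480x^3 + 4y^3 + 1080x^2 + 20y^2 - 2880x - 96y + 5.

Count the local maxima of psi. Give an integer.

4

psi separates as a function of x plus a function of y, so ∇psi=0 decouples.
∂psi/∂x = -180(x - 2)(x - 1)(x + 2)(x + 4) = 0 at x ∈ {-4, -2, 1, 2}; ∂psi/∂y = -4(y - 4)(y - 2)(y + 3) = 0 at y ∈ {-3, 2, 4}.
The Hessian is diagonal: diag(psi_xx, psi_yy). Second derivatives: psi_xx(-4)=10800, psi_xx(-2)=-4320, psi_xx(1)=2700, psi_xx(2)=-4320; psi_yy(-3)=-140, psi_yy(2)=40, psi_yy(4)=-56.
Local maxima occur where both diagonal entries negative: (-2, -3), (-2, 4), (2, -3), (2, 4). Count: 4.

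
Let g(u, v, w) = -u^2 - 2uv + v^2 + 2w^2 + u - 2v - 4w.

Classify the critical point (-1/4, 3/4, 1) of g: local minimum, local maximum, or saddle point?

The Hessian is constant: H = [[-2, -2, 0], [-2, 2, 0], [0, 0, 4]].
Leading principal minors: Δ₁ = -2, Δ₂ = -8, Δ₃ = -32.
The minors fit neither the all-positive nor the alternating-sign pattern, so H is indefinite: a saddle point.

saddle point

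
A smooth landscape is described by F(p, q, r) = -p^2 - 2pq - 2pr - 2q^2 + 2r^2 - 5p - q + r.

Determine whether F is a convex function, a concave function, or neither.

F is quadratic, so its Hessian is the constant matrix H = [[-2, -2, -2], [-2, -4, 0], [-2, 0, 4]].
Leading principal minors: -2, 4, 32.
Neither pattern holds ⇒ H is indefinite ⇒ neither convex nor concave.

neither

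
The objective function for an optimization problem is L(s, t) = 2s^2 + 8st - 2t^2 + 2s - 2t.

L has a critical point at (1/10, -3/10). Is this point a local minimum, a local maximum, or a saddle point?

The Hessian of L is constant: H = [[4, 8], [8, -4]].
det(H) = 4·(-4) − 8² = -80.
Since det(H) < 0, H is indefinite and the critical point is a saddle point.

saddle point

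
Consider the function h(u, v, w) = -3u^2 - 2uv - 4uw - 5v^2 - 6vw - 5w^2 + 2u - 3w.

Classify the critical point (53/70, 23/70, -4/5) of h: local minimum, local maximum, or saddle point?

local maximum

The Hessian is constant: H = [[-6, -2, -4], [-2, -10, -6], [-4, -6, -10]].
Leading principal minors: Δ₁ = -6, Δ₂ = 56, Δ₃ = -280.
The minors alternate sign starting negative (−, +, −), so H is negative definite: a local maximum.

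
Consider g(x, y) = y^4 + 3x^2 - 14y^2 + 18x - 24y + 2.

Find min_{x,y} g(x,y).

-142

g(x,y) separates as P(x) + Q(y) + 2, so its minimum is min P + min Q + 2.
P'(x) = 6x + 18 vanishes at x ∈ {-3}; Q'(y) = 4(y - 3)(y + 1)(y + 2) vanishes at y ∈ {-2, -1, 3}.
Local minima of P (where P''>0): P(-3)=-27. Local minima of Q: Q(-2)=8, Q(3)=-117.
So the global minimum of g is P(-3) + Q(3) + 2 = -27 − 117 + 2 = -142, attained at (-3, 3).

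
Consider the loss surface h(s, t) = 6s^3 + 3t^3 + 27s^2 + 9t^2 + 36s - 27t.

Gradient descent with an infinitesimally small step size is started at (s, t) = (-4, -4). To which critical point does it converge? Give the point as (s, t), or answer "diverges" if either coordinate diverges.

diverges

h is separable, so gradient descent decouples: s follows -∂h/∂s, t follows -∂h/∂t.
∂h/∂s = 18(s + 1)(s + 2); at s=-4 this is 108, so s decreases.
∂h/∂t = 9(t - 1)(t + 3); at t=-4 this is 45, so t decreases.
The s-coordinate has no critical point in that direction and runs off to infinity.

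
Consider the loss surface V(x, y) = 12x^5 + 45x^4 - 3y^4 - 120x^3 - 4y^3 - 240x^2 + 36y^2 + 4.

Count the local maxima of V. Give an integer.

V separates as a function of x plus a function of y, so ∇V=0 decouples.
∂V/∂x = 60x(x - 2)(x + 1)(x + 4) = 0 at x ∈ {-4, -1, 0, 2}; ∂V/∂y = -12y(y - 2)(y + 3) = 0 at y ∈ {-3, 0, 2}.
The Hessian is diagonal: diag(V_xx, V_yy). Second derivatives: V_xx(-4)=-4320, V_xx(-1)=540, V_xx(0)=-480, V_xx(2)=2160; V_yy(-3)=-180, V_yy(0)=72, V_yy(2)=-120.
Local maxima occur where both diagonal entries negative: (-4, -3), (-4, 2), (0, -3), (0, 2). Count: 4.

4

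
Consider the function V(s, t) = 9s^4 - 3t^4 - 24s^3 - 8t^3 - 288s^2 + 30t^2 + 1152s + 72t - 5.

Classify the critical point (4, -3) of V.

The mixed partial ∂²V/∂s∂t is 0, so the Hessian at any point is diag(V_ss, V_tt) = diag(36(3s^2 - 4s - 16), 12(-3t^2 - 4t + 5)).
At (4, -3): H = diag(576, -120).
The eigenvalues have opposite signs, so H is indefinite: a saddle point.

saddle point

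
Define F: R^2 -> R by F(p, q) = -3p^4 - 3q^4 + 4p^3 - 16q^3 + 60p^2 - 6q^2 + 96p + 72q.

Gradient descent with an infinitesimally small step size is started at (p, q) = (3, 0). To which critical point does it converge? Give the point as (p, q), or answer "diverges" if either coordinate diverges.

F is separable, so gradient descent decouples: p follows -∂F/∂p, q follows -∂F/∂q.
∂F/∂p = -12(p - 4)(p + 1)(p + 2); at p=3 this is 240, so p decreases.
∂F/∂q = -12(q - 1)(q + 2)(q + 3); at q=0 this is 72, so q decreases.
p converges to its nearest critical value -1 (a local min of the p-part); q converges to -2. The iterate converges to (-1, -2).

(-1, -2)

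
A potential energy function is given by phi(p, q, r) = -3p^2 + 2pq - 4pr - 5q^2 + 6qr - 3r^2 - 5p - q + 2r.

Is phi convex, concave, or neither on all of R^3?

phi is quadratic, so its Hessian is the constant matrix H = [[-6, 2, -4], [2, -10, 6], [-4, 6, -6]].
Leading principal minors: -6, 56, -56.
Signs alternate −, +, − ⇒ H ≺ 0 ⇒ concave.

concave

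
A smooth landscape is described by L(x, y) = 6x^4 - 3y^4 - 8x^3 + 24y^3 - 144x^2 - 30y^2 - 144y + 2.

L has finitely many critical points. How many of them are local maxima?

2

L separates as a function of x plus a function of y, so ∇L=0 decouples.
∂L/∂x = 24x(x - 4)(x + 3) = 0 at x ∈ {-3, 0, 4}; ∂L/∂y = -12(y - 4)(y - 3)(y + 1) = 0 at y ∈ {-1, 3, 4}.
The Hessian is diagonal: diag(L_xx, L_yy). Second derivatives: L_xx(-3)=504, L_xx(0)=-288, L_xx(4)=672; L_yy(-1)=-240, L_yy(3)=48, L_yy(4)=-60.
Local maxima occur where both diagonal entries negative: (0, -1), (0, 4). Count: 2.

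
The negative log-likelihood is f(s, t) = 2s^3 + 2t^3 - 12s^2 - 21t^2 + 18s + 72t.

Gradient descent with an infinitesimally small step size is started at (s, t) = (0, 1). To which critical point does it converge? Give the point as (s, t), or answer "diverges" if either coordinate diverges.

diverges

f is separable, so gradient descent decouples: s follows -∂f/∂s, t follows -∂f/∂t.
∂f/∂s = 6(s - 3)(s - 1); at s=0 this is 18, so s decreases.
∂f/∂t = 6(t - 4)(t - 3); at t=1 this is 36, so t decreases.
The s-coordinate has no critical point in that direction and runs off to infinity.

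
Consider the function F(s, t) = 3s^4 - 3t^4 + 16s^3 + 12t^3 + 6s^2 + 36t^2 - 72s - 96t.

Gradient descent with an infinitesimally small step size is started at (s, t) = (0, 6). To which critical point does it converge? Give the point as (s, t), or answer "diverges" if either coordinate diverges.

F is separable, so gradient descent decouples: s follows -∂F/∂s, t follows -∂F/∂t.
∂F/∂s = 12(s - 1)(s + 2)(s + 3); at s=0 this is -72, so s increases.
∂F/∂t = -12(t - 4)(t - 1)(t + 2); at t=6 this is -960, so t increases.
The t-coordinate has no critical point in that direction and runs off to infinity.

diverges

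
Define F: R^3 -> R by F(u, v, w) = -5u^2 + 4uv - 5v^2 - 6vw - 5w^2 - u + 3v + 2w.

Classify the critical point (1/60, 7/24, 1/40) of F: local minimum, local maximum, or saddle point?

local maximum

The Hessian is constant: H = [[-10, 4, 0], [4, -10, -6], [0, -6, -10]].
Leading principal minors: Δ₁ = -10, Δ₂ = 84, Δ₃ = -480.
The minors alternate sign starting negative (−, +, −), so H is negative definite: a local maximum.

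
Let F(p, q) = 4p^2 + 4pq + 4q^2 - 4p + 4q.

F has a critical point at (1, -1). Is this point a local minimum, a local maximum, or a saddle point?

local minimum

The Hessian of F is constant: H = [[8, 4], [4, 8]].
det(H) = 8·8 − 4² = 48.
det(H) > 0 and tr(H) = 16 > 0, so H is positive definite and the point is a local minimum.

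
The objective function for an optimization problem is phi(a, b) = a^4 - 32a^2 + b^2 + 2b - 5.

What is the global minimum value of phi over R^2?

-262

phi(a,b) separates as P(a) + Q(b) − 5, so its minimum is min P + min Q − 5.
P'(a) = 4a(a - 4)(a + 4) vanishes at a ∈ {-4, 0, 4}; Q'(b) = 2b + 2 vanishes at b ∈ {-1}.
Local minima of P (where P''>0): P(-4)=-256, P(4)=-256. Local minima of Q: Q(-1)=-1.
So the global minimum of phi is P(-4) + Q(-1) − 5 = -256 − 1 − 5 = -262, attained at (-4, -1).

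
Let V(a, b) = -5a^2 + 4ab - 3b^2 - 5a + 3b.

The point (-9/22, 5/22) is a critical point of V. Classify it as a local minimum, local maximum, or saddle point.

local maximum

The Hessian of V is constant: H = [[-10, 4], [4, -6]].
det(H) = (-10)·(-6) − 4² = 44.
det(H) > 0 and tr(H) = -16 < 0, so H is negative definite and the point is a local maximum.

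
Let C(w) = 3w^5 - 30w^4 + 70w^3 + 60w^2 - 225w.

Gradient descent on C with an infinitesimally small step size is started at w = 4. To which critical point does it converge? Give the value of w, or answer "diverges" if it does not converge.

C'(w) = 15(w - 5)(w - 3)(w - 1)(w + 1), so C'(4) = -225.
Gradient descent moves in the -C' direction, i.e. w is increasing.
The nearest critical point in that direction is w = 5, where C'' = 720 > 0 (a local minimum). The iterate converges there.

5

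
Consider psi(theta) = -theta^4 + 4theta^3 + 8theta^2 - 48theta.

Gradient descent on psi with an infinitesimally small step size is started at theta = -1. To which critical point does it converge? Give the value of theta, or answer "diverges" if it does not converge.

psi'(theta) = -4(theta - 3)(theta - 2)(theta + 2), so psi'(-1) = -48.
Gradient descent moves in the -psi' direction, i.e. theta is increasing.
The nearest critical point in that direction is theta = 2, where psi'' = 16 > 0 (a local minimum). The iterate converges there.

2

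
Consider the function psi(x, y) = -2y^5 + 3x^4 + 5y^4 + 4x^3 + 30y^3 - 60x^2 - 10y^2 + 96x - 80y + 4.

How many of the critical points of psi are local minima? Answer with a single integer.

4

psi separates as a function of x plus a function of y, so ∇psi=0 decouples.
∂psi/∂x = 12(x - 2)(x - 1)(x + 4) = 0 at x ∈ {-4, 1, 2}; ∂psi/∂y = -10(y - 4)(y - 1)(y + 1)(y + 2) = 0 at y ∈ {-2, -1, 1, 4}.
The Hessian is diagonal: diag(psi_xx, psi_yy). Second derivatives: psi_xx(-4)=360, psi_xx(1)=-60, psi_xx(2)=72; psi_yy(-2)=180, psi_yy(-1)=-100, psi_yy(1)=180, psi_yy(4)=-900.
Local minima occur where both diagonal entries positive: (-4, -2), (-4, 1), (2, -2), (2, 1). Count: 4.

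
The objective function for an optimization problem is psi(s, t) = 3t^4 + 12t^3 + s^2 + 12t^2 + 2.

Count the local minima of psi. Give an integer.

2

psi separates as a function of s plus a function of t, so ∇psi=0 decouples.
∂psi/∂s = 2s = 0 at s ∈ {0}; ∂psi/∂t = 12t(t + 1)(t + 2) = 0 at t ∈ {-2, -1, 0}.
The Hessian is diagonal: diag(psi_ss, psi_tt). Second derivatives: psi_ss(0)=2; psi_tt(-2)=24, psi_tt(-1)=-12, psi_tt(0)=24.
Local minima occur where both diagonal entries positive: (0, -2), (0, 0). Count: 2.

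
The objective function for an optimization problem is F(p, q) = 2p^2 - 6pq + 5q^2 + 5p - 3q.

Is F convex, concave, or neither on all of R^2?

convex

F is quadratic, so its Hessian is the constant matrix H = [[4, -6], [-6, 10]].
det(H) = 4, tr(H) = 14.
det(H) > 0 and tr(H) > 0, so H is positive definite everywhere: convex.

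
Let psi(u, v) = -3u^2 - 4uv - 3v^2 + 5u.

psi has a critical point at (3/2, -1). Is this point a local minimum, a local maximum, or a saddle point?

The Hessian of psi is constant: H = [[-6, -4], [-4, -6]].
det(H) = (-6)·(-6) − (-4)² = 20.
det(H) > 0 and tr(H) = -12 < 0, so H is negative definite and the point is a local maximum.

local maximum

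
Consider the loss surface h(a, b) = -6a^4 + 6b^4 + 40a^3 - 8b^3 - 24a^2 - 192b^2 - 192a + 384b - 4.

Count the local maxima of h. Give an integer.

2

h separates as a function of a plus a function of b, so ∇h=0 decouples.
∂h/∂a = -24(a - 4)(a - 2)(a + 1) = 0 at a ∈ {-1, 2, 4}; ∂h/∂b = 24(b - 4)(b - 1)(b + 4) = 0 at b ∈ {-4, 1, 4}.
The Hessian is diagonal: diag(h_aa, h_bb). Second derivatives: h_aa(-1)=-360, h_aa(2)=144, h_aa(4)=-240; h_bb(-4)=960, h_bb(1)=-360, h_bb(4)=576.
Local maxima occur where both diagonal entries negative: (-1, 1), (4, 1). Count: 2.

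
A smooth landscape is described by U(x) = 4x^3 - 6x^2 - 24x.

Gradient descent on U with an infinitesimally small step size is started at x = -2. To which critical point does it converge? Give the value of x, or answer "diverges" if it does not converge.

U'(x) = 12(x - 2)(x + 1), so U'(-2) = 48.
Gradient descent moves in the -U' direction, i.e. x is decreasing.
There is no critical point below x=-2, and U' keeps the same sign, so the iterate runs off to −∞.

diverges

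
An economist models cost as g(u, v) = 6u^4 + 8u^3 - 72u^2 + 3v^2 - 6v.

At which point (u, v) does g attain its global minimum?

g(u,v) separates as P(u) + Q(v), so its minimum is min P + min Q.
P'(u) = 24u(u - 2)(u + 3) vanishes at u ∈ {-3, 0, 2}; Q'(v) = 6v - 6 vanishes at v ∈ {1}.
Local minima of P (where P''>0): P(-3)=-378, P(2)=-128. Local minima of Q: Q(1)=-3.
So the global minimum of g is P(-3) + Q(1) = -378 − 3 = -381, attained at (-3, 1).

(-3, 1)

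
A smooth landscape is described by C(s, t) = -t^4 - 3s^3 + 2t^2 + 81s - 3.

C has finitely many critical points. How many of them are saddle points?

C separates as a function of s plus a function of t, so ∇C=0 decouples.
∂C/∂s = -9(s - 3)(s + 3) = 0 at s ∈ {-3, 3}; ∂C/∂t = -4t(t - 1)(t + 1) = 0 at t ∈ {-1, 0, 1}.
The Hessian is diagonal: diag(C_ss, C_tt). Second derivatives: C_ss(-3)=54, C_ss(3)=-54; C_tt(-1)=-8, C_tt(0)=4, C_tt(1)=-8.
Saddle points occur where the two diagonal entries have opposite signs: (-3, -1), (-3, 1), (3, 0). Count: 3.

3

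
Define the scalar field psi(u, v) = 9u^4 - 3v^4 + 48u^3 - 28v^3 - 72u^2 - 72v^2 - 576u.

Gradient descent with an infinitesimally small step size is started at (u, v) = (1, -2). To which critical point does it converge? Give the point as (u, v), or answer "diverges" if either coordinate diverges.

(2, -3)

psi is separable, so gradient descent decouples: u follows -∂psi/∂u, v follows -∂psi/∂v.
∂psi/∂u = 36(u - 2)(u + 2)(u + 4); at u=1 this is -540, so u increases.
∂psi/∂v = -12v(v + 3)(v + 4); at v=-2 this is 48, so v decreases.
u converges to its nearest critical value 2 (a local min of the u-part); v converges to -3. The iterate converges to (2, -3).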